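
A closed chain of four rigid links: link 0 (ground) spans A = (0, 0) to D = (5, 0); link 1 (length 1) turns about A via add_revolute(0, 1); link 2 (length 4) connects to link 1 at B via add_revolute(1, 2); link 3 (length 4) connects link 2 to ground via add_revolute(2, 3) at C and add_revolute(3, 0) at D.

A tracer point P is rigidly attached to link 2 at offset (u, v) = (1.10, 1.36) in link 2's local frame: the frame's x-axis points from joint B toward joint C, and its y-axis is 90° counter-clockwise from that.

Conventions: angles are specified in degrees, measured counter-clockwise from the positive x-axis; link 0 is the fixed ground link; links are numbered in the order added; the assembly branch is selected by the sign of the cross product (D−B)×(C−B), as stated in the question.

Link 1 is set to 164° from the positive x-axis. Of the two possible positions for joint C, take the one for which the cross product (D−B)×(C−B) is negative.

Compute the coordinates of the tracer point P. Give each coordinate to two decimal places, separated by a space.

A=(0,0), D=(5.00,0)
B = A + 1.00·(cos164°, sin164°) = (-0.9613, 0.2756)
|BD| = 5.9676
circle(B,4.00) ∩ circle(D,4.00): a=2.9838, h=2.6640
  candidates: C₊=(2.1424,2.7990) cross=15.898; C₋=(1.8963,-2.5233) cross=-15.898
  branch - wants cross < 0 → take C=(1.8963,-2.5233) (cross=-15.898)
ex = (C−B)/|BC| = (0.7144,-0.6997); ey = (0.6997,0.7144)
P = B + 1.10·ex + 1.36·ey = (0.7762,0.4775)

0.78 0.48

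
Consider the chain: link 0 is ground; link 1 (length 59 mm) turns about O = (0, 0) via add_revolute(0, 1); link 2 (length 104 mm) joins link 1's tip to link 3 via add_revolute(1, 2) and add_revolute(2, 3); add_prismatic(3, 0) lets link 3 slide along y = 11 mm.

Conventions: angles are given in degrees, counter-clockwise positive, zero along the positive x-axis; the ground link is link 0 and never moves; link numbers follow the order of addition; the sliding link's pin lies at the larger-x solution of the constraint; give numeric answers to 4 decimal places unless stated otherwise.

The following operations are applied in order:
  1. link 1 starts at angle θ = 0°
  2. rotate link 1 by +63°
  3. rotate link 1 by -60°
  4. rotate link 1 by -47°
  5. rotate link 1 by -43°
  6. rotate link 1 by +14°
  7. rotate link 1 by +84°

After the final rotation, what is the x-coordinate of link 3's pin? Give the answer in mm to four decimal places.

geometry: r = 59 mm, L = 104 mm, e = 11 mm; θ starts at 0°
rotate link 1 by +63°: θ ← 0° +63° = 63°
rotate link 1 by -60°: θ ← 63° -60° = 3°
rotate link 1 by -47°: θ ← 3° -47° = -44°
rotate link 1 by -43°: θ ← -44° -43° = -87°
rotate link 1 by +14°: θ ← -87° +14° = -73°
rotate link 1 by +84°: θ ← -73° +84° = 11°
crank pin P = (r cos θ, r sin θ) = (57.916004, 11.257731)
h = r sin θ − e = 11.257731 − 11 = 0.257731
x = r cos θ + √(L² − h²) = 57.916004 + 103.999681 = 161.915684

161.9157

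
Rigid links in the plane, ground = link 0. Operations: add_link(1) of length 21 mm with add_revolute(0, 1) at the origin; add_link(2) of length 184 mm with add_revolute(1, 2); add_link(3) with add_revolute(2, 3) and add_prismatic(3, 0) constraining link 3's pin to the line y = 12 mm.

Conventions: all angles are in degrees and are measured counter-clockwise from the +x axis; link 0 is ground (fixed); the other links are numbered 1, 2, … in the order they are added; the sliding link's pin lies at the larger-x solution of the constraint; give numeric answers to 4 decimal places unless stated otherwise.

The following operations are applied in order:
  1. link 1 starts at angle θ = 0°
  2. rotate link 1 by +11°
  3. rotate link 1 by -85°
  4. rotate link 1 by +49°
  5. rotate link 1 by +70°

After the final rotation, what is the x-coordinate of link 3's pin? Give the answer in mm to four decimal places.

geometry: r = 21 mm, L = 184 mm, e = 12 mm; θ starts at 0°
rotate link 1 by +11°: θ ← 0° +11° = 11°
rotate link 1 by -85°: θ ← 11° -85° = -74°
rotate link 1 by +49°: θ ← -74° +49° = -25°
rotate link 1 by +70°: θ ← -25° +70° = 45°
crank pin P = (r cos θ, r sin θ) = (14.849242, 14.849242)
h = r sin θ − e = 14.849242 − 12 = 2.849242
x = r cos θ + √(L² − h²) = 14.849242 + 183.977938 = 198.827181

198.8272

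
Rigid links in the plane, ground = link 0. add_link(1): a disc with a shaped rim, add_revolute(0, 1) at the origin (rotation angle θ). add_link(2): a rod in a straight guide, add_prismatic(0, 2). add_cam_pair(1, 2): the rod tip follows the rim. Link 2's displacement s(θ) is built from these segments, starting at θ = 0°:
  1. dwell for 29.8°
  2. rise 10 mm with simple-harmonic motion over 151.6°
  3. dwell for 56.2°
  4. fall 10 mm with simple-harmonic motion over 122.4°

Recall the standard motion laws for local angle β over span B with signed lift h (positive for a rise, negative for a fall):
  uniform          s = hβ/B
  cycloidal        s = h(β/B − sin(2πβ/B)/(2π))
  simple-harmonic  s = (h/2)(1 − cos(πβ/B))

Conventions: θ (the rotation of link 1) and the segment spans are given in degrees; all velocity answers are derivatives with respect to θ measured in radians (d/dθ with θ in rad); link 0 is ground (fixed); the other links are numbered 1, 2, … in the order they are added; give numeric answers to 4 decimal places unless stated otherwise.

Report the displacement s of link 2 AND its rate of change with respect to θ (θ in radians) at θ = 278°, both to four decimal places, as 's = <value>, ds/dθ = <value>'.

segment 1 (0° to 29.8°, dwell): s unchanged at 0.0000
segment 2 (29.8° to 181.4°, simple-harmonic, h = 10) is passed completely: s = 0.0000 + (10) = 10.0000
segment 3 (181.4° to 237.6°, dwell): s unchanged at 10.0000
θ = 278° falls in segment 4 (237.6° to 360°, simple-harmonic, h = -10): β = 278 − 237.6 = 40.4°, B = 122.4°; Δs = -10/2·(1 − cos(π·0.3301)) = -2.4557; s = 10.0000 − 2.4557 = 7.5443
velocity in seg [237.6°–360°] (simple-harmonic), θ in radians: β = 40.4° = 0.7051 rad, B = 122.4° = 2.1363 rad; ds/dθ = (πh/(2B)) sin(πβ/B) = (π·(-10)/(2·2.1363)) sin(π·0.3301) = -6.329754 mm/rad

s = 7.5443, ds/dθ = -6.3298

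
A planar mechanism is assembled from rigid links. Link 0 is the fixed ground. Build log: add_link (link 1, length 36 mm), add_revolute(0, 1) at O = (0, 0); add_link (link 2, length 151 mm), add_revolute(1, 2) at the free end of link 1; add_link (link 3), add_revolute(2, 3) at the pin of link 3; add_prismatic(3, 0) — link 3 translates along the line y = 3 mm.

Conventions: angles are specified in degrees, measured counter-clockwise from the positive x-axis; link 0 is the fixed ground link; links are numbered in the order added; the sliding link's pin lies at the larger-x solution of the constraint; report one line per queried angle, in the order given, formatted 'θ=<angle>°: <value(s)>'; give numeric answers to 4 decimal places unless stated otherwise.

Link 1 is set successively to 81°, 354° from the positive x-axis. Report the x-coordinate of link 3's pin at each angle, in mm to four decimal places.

geometry: r = 36 mm, L = 151 mm, e = 3 mm
θ=81°: crank pin P = (r cos θ, r sin θ) = (5.631641, 35.556780)
θ=81°: h = r sin θ − e = 35.556780 − 3 = 32.556780
θ=81°: x = r cos θ + √(L² − h²) = 5.631641 + 147.448486 = 153.080127
θ=354°: crank pin P = (r cos θ, r sin θ) = (35.802788, -3.763025)
θ=354°: h = r sin θ − e = -3.763025 − 3 = -6.763025
θ=354°: x = r cos θ + √(L² − h²) = 35.802788 + 150.848472 = 186.651260

θ=81°: 153.0801
θ=354°: 186.6513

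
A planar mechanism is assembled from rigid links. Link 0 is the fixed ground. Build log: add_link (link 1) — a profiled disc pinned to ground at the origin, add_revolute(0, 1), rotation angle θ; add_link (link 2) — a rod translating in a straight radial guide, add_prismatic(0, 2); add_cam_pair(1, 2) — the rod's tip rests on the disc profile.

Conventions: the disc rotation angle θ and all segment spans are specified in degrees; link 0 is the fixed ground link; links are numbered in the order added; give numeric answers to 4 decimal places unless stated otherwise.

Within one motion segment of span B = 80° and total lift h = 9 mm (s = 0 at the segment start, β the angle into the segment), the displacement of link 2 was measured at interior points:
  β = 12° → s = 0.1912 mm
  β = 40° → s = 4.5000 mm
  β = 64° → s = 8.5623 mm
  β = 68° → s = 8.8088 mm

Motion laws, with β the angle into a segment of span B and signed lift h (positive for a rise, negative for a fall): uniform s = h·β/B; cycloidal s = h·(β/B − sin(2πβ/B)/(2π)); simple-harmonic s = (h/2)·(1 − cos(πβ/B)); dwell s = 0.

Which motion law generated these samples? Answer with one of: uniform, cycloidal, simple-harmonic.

candidates at β/B = r: uniform s = h·r (linear in β); cycloidal s = h·(r − sin(2πr)/(2π)); simple-harmonic s = (h/2)(1 − cos(πr))
β=12°: printed 0.1912 | uniform 1.3500, cycloidal 0.1912, simple-harmonic 0.4905
β=40°: printed 4.5000 | uniform 4.5000, cycloidal 4.5000, simple-harmonic 4.5000
β=64°: printed 8.5623 | uniform 7.2000, cycloidal 8.5623, simple-harmonic 8.1406
β=68°: printed 8.8088 | uniform 7.6500, cycloidal 8.8088, simple-harmonic 8.5095
only one law matches every sample → cycloidal

cycloidal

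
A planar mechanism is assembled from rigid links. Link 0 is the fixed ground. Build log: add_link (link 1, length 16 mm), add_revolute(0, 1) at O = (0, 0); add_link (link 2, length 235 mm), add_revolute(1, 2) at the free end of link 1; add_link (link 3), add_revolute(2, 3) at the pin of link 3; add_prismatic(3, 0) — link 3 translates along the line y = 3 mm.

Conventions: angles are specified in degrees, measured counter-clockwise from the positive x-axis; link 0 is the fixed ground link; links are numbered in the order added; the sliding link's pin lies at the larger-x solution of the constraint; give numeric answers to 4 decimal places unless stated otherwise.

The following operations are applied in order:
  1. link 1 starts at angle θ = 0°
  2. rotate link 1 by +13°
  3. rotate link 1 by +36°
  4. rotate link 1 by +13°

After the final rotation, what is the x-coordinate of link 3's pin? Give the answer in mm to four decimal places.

geometry: r = 16 mm, L = 235 mm, e = 3 mm; θ starts at 0°
rotate link 1 by +13°: θ ← 0° +13° = 13°
rotate link 1 by +36°: θ ← 13° +36° = 49°
rotate link 1 by +13°: θ ← 49° +13° = 62°
crank pin P = (r cos θ, r sin θ) = (7.511545, 14.127161)
h = r sin θ − e = 14.127161 − 3 = 11.127161
x = r cos θ + √(L² − h²) = 7.511545 + 234.736419 = 242.247964

242.2480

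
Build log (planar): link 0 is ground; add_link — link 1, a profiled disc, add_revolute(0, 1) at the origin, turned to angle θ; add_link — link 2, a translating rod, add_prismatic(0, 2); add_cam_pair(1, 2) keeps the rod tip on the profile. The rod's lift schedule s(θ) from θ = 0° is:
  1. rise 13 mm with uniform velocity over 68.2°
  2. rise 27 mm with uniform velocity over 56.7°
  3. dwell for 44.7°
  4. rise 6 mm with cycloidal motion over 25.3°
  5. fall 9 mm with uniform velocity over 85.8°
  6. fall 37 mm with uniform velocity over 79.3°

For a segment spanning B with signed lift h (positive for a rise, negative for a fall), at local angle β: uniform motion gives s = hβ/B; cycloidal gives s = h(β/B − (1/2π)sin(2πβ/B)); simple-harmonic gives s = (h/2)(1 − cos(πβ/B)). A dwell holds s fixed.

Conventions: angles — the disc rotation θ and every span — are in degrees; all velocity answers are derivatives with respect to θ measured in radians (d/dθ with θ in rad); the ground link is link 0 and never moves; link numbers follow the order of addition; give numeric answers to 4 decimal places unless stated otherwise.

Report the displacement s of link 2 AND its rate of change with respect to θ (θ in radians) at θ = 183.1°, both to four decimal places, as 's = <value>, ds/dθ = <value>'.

seg 1 [0°–68.2°] uniform, h=13: full span → s += 13 → s = 13.0000
seg 2 [68.2°–124.9°] uniform, h=27: full span → s += 27 → s = 40.0000
seg 3 [124.9°–169.6°] dwell: s stays 40.0000
seg 4 [169.6°–194.9°] cycloidal, h=6: θ=183.1° here. β=13.5, B=25.3. 6·(0.5336 − sin(2π·0.5336)/(2π)) = 3.4017 → s = 43.4017
velocity in seg [169.6°–194.9°] (cycloidal), θ in radians: β = 13.5° = 0.2356 rad, B = 25.3° = 0.4416 rad; ds/dθ = (h/B)(1 − cos(2πβ/B)) = (6/0.4416)(1 − cos(2π·0.5336)) = 26.874239 mm/rad

s = 43.4017, ds/dθ = 26.8742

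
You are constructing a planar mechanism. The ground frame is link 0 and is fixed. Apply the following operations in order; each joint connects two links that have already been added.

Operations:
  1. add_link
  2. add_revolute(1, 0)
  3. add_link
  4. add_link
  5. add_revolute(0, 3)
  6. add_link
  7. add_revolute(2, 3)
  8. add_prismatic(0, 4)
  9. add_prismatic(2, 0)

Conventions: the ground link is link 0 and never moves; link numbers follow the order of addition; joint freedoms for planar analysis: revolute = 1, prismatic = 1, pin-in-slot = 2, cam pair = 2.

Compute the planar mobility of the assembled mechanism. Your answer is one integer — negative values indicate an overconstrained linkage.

link 0 = ground. State L|J1|J2 = 1|0|0
+link1  2|0|0
R(1,0) f=1→J1  2|1|0
+link2  3|1|0
+link3  4|1|0
R(0,3) f=1→J1  4|2|0
+link4  5|2|0
R(2,3) f=1→J1  5|3|0
P(0,4) f=1→J1  5|4|0
P(2,0) f=1→J1  5|5|0
M = 3(5−1)−2·5−0 = 12−10−0 = 2

M = 2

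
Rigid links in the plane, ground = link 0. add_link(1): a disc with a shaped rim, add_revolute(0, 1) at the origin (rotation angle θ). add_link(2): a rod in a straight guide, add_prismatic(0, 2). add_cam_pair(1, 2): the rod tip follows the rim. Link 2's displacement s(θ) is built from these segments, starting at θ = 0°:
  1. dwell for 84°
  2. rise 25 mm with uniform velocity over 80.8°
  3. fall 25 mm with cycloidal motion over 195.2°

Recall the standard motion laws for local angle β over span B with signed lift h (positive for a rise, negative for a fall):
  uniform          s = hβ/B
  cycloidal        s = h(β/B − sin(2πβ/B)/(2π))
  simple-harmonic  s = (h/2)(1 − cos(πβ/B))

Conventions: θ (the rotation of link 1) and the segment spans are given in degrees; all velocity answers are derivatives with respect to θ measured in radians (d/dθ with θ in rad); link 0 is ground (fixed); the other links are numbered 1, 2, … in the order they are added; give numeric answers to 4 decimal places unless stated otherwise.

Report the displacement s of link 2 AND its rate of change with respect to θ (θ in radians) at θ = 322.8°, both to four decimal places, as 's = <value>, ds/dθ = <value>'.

segment 1 (0° to 84°, dwell): s unchanged at 0.0000
segment 2 (84° to 164.8°, uniform, h = 25) is passed completely: s = 0.0000 + (25) = 25.0000
θ = 322.8° falls in segment 3 (164.8° to 360°, cycloidal, h = -25): β = 322.8 − 164.8 = 158°, B = 195.2°; Δs = -25·(0.8094 − sin(2π·0.8094)/(2π)) = -23.9404; s = 25.0000 − 23.9404 = 1.0596
velocity in seg [164.8°–360°] (cycloidal), θ in radians: β = 158° = 2.7576 rad, B = 195.2° = 3.4069 rad; ds/dθ = (h/B)(1 − cos(2πβ/B)) = ((-25)/3.4069)(1 − cos(2π·0.8094)) = -4.661371 mm/rad

s = 1.0596, ds/dθ = -4.6614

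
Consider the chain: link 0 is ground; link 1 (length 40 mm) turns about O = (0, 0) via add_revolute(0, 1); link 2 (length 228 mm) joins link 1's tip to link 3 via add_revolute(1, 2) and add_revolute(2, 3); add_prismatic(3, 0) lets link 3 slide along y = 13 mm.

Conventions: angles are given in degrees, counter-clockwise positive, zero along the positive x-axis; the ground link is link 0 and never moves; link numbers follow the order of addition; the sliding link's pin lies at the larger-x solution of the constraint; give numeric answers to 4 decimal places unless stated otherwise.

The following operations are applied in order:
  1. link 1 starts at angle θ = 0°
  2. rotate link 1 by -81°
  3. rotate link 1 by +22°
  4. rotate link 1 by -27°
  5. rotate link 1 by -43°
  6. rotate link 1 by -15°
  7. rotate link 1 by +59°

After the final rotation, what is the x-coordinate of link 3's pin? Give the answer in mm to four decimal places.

geometry: r = 40 mm, L = 228 mm, e = 13 mm; θ starts at 0°
rotate link 1 by -81°: θ ← 0° -81° = -81°
rotate link 1 by +22°: θ ← -81° +22° = -59°
rotate link 1 by -27°: θ ← -59° -27° = -86°
rotate link 1 by -43°: θ ← -86° -43° = -129°
rotate link 1 by -15°: θ ← -129° -15° = -144°
rotate link 1 by +59°: θ ← -144° +59° = -85°
crank pin P = (r cos θ, r sin θ) = (3.486230, -39.847788)
h = r sin θ − e = -39.847788 − 13 = -52.847788
x = r cos θ + √(L² − h²) = 3.486230 + 221.790693 = 225.276922

225.2769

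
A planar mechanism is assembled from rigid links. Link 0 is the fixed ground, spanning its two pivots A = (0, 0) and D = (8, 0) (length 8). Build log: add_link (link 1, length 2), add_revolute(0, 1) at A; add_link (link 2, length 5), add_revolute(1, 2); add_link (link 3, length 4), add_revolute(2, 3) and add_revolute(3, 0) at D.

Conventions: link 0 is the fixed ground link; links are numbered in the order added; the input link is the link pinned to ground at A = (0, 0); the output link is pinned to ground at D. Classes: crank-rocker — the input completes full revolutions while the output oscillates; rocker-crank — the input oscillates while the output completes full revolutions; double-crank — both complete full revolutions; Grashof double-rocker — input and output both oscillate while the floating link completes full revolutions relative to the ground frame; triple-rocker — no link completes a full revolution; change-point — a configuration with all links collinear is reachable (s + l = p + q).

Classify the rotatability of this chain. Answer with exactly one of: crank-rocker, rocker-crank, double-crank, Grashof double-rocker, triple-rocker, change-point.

lengths: ground=8, input=2, coupler=5, output=4
sorted: s=2 (shortest), l=8 (longest), p+q=9
s + l = 10 vs p + q = 9
s + l > p + q → non-Grashof → no link fully rotates → triple-rocker

triple-rocker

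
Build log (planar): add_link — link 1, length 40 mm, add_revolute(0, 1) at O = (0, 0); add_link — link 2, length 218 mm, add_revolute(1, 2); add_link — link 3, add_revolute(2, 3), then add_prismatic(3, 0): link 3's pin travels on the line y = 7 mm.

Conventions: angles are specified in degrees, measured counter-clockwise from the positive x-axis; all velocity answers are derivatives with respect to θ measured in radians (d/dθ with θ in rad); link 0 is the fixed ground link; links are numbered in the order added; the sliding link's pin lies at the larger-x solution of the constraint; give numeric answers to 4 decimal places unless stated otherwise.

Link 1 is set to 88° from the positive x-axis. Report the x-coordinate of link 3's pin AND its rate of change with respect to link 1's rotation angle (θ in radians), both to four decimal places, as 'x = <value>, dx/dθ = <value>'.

geometry: r = 40 mm, L = 218 mm, e = 7 mm
crank pin P = (r cos θ, r sin θ) = (1.395980, 39.975633)
h = r sin θ − e = 39.975633 − 7 = 32.975633
x = r cos θ + √(L² − h²) = 1.395980 + 215.491549 = 216.887529
dx/dθ = −r sin θ − h·r cos θ/√(L² − h²) (θ in radians; h = 32.975633) = -40.189253

x = 216.8875, dx/dθ = -40.1893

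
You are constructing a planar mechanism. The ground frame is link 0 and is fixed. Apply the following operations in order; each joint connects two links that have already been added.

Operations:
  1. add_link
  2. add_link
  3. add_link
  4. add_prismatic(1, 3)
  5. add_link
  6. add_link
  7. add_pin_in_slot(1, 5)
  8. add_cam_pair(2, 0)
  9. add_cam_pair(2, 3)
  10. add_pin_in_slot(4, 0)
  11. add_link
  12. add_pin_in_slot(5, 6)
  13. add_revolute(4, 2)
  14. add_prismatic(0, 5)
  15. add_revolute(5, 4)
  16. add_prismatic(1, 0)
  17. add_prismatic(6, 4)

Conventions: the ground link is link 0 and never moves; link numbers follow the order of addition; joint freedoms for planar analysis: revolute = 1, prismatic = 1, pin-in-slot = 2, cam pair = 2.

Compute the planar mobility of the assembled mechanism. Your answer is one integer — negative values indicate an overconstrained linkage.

L=1 J1=0 J2=0
add link → L=2 J1=0 J2=0
add link → L=3 J1=0 J2=0
add link → L=4 J1=0 J2=0
P@1,3 dof=1 J1 → L=4 J1=1 J2=0
add link → L=5 J1=1 J2=0
add link → L=6 J1=1 J2=0
PS@1,5 dof=2 J2 → L=6 J1=1 J2=1
C@2,0 dof=2 J2 → L=6 J1=1 J2=2
C@2,3 dof=2 J2 → L=6 J1=1 J2=3
PS@4,0 dof=2 J2 → L=6 J1=1 J2=4
add link → L=7 J1=1 J2=4
PS@5,6 dof=2 J2 → L=7 J1=1 J2=5
R@4,2 dof=1 J1 → L=7 J1=2 J2=5
P@0,5 dof=1 J1 → L=7 J1=3 J2=5
R@5,4 dof=1 J1 → L=7 J1=4 J2=5
P@1,0 dof=1 J1 → L=7 J1=5 J2=5
P@6,4 dof=1 J1 → L=7 J1=6 J2=5
M=3(L−1)−2J1−J2=3·6−2·6−5=1

M = 1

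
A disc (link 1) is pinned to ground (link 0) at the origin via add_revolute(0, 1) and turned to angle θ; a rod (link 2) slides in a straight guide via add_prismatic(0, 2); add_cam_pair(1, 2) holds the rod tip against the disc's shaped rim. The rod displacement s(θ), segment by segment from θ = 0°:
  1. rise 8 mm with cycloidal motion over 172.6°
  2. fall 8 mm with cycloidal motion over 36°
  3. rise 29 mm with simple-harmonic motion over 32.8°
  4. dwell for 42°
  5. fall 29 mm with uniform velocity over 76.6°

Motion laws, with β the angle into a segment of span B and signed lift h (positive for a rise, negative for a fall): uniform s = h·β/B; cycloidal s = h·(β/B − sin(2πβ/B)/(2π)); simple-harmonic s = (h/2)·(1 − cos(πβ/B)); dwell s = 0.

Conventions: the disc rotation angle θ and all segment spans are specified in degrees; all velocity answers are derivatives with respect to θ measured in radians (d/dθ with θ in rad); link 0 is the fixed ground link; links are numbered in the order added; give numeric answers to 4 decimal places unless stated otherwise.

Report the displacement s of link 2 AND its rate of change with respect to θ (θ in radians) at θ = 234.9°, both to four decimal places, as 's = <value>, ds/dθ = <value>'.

segment 1 (0° to 172.6°, cycloidal, h = 8) is passed completely: s = 0.0000 + (8) = 8.0000
segment 2 (172.6° to 208.6°, cycloidal, h = -8) is passed completely: s = 8.0000 + (-8) = 0.0000
θ = 234.9° falls in segment 3 (208.6° to 241.4°, simple-harmonic, h = 29): β = 234.9 − 208.6 = 26.3°, B = 32.8°; Δs = 29/2·(1 − cos(π·0.8018)) = 26.2795; s = 0.0000 + 26.2795 = 26.2795
velocity in seg [208.6°–241.4°] (simple-harmonic), θ in radians: β = 26.3° = 0.4590 rad, B = 32.8° = 0.5725 rad; ds/dθ = (πh/(2B)) sin(πβ/B) = (π·29/(2·0.5725)) sin(π·0.8018) = 46.401209 mm/rad

s = 26.2795, ds/dθ = 46.4012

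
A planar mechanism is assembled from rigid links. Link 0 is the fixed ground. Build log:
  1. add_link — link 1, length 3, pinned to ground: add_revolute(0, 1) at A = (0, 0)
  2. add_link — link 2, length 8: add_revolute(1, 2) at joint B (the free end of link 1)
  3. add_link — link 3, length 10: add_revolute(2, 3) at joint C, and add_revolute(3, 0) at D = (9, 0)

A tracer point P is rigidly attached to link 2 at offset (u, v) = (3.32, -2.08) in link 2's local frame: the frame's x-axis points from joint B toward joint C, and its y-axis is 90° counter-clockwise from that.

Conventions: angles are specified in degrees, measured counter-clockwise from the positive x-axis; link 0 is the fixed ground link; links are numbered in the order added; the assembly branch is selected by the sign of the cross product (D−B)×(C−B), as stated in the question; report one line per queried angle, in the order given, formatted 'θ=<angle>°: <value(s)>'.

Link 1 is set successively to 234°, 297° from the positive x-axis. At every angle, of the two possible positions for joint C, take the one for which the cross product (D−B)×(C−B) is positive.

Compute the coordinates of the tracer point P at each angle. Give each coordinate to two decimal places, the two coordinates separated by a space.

A=(0,0), D=(9.00,0)
θ=234°: B = A + 3.00·(cos234°, sin234°) = (-1.7634, -2.4271)
θ=234°: |BD| = 11.0336
θ=234°: circle(B,8.00) ∩ circle(D,10.00): a=3.8854, h=6.9931
θ=234°:   candidates: C₊=(0.4886,5.2494) cross=77.159; C₋=(3.5652,-8.3942) cross=-77.159
θ=234°:   branch + wants cross > 0 → take C=(0.4886,5.2494) (cross=77.159)
θ=234°: ex = (C−B)/|BC| = (0.2815,0.9596); ey = (-0.9596,0.2815)
θ=234°: P = B + 3.32·ex + -2.08·ey = (1.1671,0.1732)
θ=297°: B = A + 3.00·(cos297°, sin297°) = (1.3620, -2.6730)
θ=297°: |BD| = 8.0923
θ=297°: circle(B,8.00) ∩ circle(D,10.00): a=1.8218, h=7.7898
θ=297°:   candidates: C₊=(0.5084,5.2813) cross=63.037; C₋=(5.6546,-9.4238) cross=-63.037
θ=297°:   branch + wants cross > 0 → take C=(0.5084,5.2813) (cross=63.037)
θ=297°: ex = (C−B)/|BC| = (-0.1067,0.9943); ey = (-0.9943,-0.1067)
θ=297°: P = B + 3.32·ex + -2.08·ey = (3.0759,0.8500)

θ=234°: 1.17 0.17
θ=297°: 3.08 0.85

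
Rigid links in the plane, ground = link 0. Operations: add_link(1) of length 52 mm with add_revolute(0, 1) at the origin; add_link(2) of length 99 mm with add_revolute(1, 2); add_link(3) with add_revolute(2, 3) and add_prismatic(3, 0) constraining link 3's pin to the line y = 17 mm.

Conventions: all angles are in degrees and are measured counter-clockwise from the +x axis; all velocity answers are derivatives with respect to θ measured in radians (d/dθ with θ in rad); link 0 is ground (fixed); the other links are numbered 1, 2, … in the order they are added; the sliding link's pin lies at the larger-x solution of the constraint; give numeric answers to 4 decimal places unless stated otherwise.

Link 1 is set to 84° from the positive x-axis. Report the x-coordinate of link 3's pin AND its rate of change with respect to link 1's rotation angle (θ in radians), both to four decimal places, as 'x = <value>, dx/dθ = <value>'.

geometry: r = 52 mm, L = 99 mm, e = 17 mm
crank pin P = (r cos θ, r sin θ) = (5.435480, 51.715139)
h = r sin θ − e = 51.715139 − 17 = 34.715139
x = r cos θ + √(L² − h²) = 5.435480 + 92.713856 = 98.149336
dx/dθ = −r sin θ − h·r cos θ/√(L² − h²) (θ in radians; h = 34.715139) = -53.750362

x = 98.1493, dx/dθ = -53.7504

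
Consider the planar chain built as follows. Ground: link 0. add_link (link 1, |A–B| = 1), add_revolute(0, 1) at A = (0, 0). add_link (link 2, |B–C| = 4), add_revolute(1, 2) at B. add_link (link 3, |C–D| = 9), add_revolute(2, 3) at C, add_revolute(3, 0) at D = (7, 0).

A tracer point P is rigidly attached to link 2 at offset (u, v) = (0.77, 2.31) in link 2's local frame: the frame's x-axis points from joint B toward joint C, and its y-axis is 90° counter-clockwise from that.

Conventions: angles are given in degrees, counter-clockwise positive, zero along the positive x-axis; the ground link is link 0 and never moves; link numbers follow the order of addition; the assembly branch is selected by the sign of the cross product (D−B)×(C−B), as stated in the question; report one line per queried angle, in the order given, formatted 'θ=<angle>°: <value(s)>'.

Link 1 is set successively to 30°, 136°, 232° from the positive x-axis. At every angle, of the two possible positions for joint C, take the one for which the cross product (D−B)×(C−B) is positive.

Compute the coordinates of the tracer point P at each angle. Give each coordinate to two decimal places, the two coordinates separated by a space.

A=(0,0), D=(7.00,0)
θ=30°: B = A + 1.00·(cos30°, sin30°) = (0.8660, 0.5000)
θ=30°: |BD| = 6.1543
θ=30°: circle(B,4.00) ∩ circle(D,9.00): a=-2.2037, h=3.3382
θ=30°:   candidates: C₊=(-1.0592,4.0062) cross=20.545; C₋=(-1.6016,-2.6482) cross=-20.545
θ=30°:   branch + wants cross > 0 → take C=(-1.0592,4.0062) (cross=20.545)
θ=30°: ex = (C−B)/|BC| = (-0.4813,0.8766); ey = (-0.8766,-0.4813)
θ=30°: P = B + 0.77·ex + 2.31·ey = (-1.5294,0.0632)
θ=136°: B = A + 1.00·(cos136°, sin136°) = (-0.7193, 0.6947)
θ=136°: |BD| = 7.7505
θ=136°: circle(B,4.00) ∩ circle(D,9.00): a=-0.3180, h=3.9873
θ=136°:   candidates: C₊=(-0.6787,4.6945) cross=30.904; C₋=(-1.3934,-3.2481) cross=-30.904
θ=136°:   branch + wants cross > 0 → take C=(-0.6787,4.6945) (cross=30.904)
θ=136°: ex = (C−B)/|BC| = (0.0102,0.9999); ey = (-0.9999,0.0102)
θ=136°: P = B + 0.77·ex + 2.31·ey = (-3.0214,1.4881)
θ=232°: B = A + 1.00·(cos232°, sin232°) = (-0.6157, -0.7880)
θ=232°: |BD| = 7.6563
θ=232°: circle(B,4.00) ∩ circle(D,9.00): a=-0.4167, h=3.9782
θ=232°:   candidates: C₊=(-1.4396,3.1262) cross=30.459; C₋=(-0.6207,-4.7880) cross=-30.459
θ=232°:   branch + wants cross > 0 → take C=(-1.4396,3.1262) (cross=30.459)
θ=232°: ex = (C−B)/|BC| = (-0.2060,0.9786); ey = (-0.9786,-0.2060)
θ=232°: P = B + 0.77·ex + 2.31·ey = (-3.0347,-0.5103)

θ=30°: -1.53 0.06
θ=136°: -3.02 1.49
θ=232°: -3.03 -0.51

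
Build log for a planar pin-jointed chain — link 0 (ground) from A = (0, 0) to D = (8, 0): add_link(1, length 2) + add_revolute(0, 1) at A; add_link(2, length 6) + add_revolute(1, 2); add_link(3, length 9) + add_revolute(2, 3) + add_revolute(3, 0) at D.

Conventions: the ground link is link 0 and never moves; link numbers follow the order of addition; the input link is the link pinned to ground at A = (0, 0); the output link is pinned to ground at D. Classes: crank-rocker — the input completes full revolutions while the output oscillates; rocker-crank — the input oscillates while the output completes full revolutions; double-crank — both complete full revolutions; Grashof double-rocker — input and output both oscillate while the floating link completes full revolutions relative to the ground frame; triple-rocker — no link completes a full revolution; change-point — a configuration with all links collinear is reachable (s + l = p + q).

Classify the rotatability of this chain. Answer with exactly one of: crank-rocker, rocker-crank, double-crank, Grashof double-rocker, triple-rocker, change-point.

lengths: ground=8, input=2, coupler=6, output=9
sorted: s=2 (shortest), l=9 (longest), p+q=14
s + l = 11 vs p + q = 14
s + l < p + q (Grashof) with shortest = input link → crank-rocker

crank-rocker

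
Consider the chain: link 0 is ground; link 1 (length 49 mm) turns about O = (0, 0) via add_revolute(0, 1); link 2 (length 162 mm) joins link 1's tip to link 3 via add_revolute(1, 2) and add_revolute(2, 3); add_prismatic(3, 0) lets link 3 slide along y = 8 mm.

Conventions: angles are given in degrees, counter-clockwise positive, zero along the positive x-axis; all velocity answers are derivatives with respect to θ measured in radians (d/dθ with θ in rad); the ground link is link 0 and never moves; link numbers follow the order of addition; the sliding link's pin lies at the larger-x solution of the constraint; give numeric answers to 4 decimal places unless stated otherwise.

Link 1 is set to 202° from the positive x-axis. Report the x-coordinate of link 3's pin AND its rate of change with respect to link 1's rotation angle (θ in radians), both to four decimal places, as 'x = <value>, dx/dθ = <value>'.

geometry: r = 49 mm, L = 162 mm, e = 8 mm
crank pin P = (r cos θ, r sin θ) = (-45.432009, -18.355723)
h = r sin θ − e = -18.355723 − 8 = -26.355723
x = r cos θ + √(L² − h²) = -45.432009 + 159.841721 = 114.409712
dx/dθ = −r sin θ − h·r cos θ/√(L² − h²) (θ in radians; h = -26.355723) = 10.864604

x = 114.4097, dx/dθ = 10.8646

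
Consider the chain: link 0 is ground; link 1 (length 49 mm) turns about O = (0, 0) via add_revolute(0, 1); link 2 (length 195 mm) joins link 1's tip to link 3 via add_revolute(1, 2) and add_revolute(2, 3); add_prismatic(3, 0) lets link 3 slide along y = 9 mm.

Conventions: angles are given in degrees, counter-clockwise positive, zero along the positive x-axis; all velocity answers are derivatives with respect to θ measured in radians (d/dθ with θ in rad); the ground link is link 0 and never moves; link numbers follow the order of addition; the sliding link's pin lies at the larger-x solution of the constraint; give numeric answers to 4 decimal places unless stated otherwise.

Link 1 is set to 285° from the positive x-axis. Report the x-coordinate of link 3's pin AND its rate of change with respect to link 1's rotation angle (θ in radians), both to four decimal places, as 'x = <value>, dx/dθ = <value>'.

geometry: r = 49 mm, L = 195 mm, e = 9 mm
crank pin P = (r cos θ, r sin θ) = (12.682133, -47.330365)
h = r sin θ − e = -47.330365 − 9 = -56.330365
x = r cos θ + √(L² − h²) = 12.682133 + 186.686609 = 199.368742
dx/dθ = −r sin θ − h·r cos θ/√(L² − h²) (θ in radians; h = -56.330365) = 51.157042

x = 199.3687, dx/dθ = 51.1570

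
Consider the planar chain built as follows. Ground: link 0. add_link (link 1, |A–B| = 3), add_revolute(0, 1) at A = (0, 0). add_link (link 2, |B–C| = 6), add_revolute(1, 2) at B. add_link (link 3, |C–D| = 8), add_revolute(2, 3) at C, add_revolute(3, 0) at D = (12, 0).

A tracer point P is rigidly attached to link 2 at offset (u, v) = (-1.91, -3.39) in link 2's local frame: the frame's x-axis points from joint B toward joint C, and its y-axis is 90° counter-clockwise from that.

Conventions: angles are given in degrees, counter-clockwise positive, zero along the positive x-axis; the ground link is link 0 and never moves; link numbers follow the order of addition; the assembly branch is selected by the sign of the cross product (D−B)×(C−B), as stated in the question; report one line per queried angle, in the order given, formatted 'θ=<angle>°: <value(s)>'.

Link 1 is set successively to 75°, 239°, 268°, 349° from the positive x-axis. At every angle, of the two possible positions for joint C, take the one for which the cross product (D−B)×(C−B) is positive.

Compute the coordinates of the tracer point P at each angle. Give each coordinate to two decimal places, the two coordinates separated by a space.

A=(0,0), D=(12.00,0)
θ=75°: B = A + 3.00·(cos75°, sin75°) = (0.7765, 2.8978)
θ=75°: |BD| = 11.5916
θ=75°: circle(B,6.00) ∩ circle(D,8.00): a=4.5880, h=3.8665
θ=75°:   candidates: C₊=(6.1854,5.4946) cross=44.819; C₋=(4.2522,-1.9929) cross=-44.819
θ=75°:   branch + wants cross > 0 → take C=(6.1854,5.4946) (cross=44.819)
θ=75°: ex = (C−B)/|BC| = (0.9015,0.4328); ey = (-0.4328,0.9015)
θ=75°: P = B + -1.91·ex + -3.39·ey = (0.5218,-0.9849)
θ=239°: B = A + 3.00·(cos239°, sin239°) = (-1.5451, -2.5715)
θ=239°: |BD| = 13.7870
θ=239°: circle(B,6.00) ∩ circle(D,8.00): a=5.8781, h=1.2034
θ=239°:   candidates: C₊=(4.0054,-0.2929) cross=16.591; C₋=(4.4543,-2.6574) cross=-16.591
θ=239°:   branch + wants cross > 0 → take C=(4.0054,-0.2929) (cross=16.591)
θ=239°: ex = (C−B)/|BC| = (0.9251,0.3798); ey = (-0.3798,0.9251)
θ=239°: P = B + -1.91·ex + -3.39·ey = (-2.0246,-6.4329)
θ=268°: B = A + 3.00·(cos268°, sin268°) = (-0.1047, -2.9982)
θ=268°: |BD| = 12.4705
θ=268°: circle(B,6.00) ∩ circle(D,8.00): a=5.1126, h=3.1403
θ=268°:   candidates: C₊=(4.1029,1.2792) cross=39.161; C₋=(5.6129,-4.8172) cross=-39.161
θ=268°:   branch + wants cross > 0 → take C=(4.1029,1.2792) (cross=39.161)
θ=268°: ex = (C−B)/|BC| = (0.7013,0.7129); ey = (-0.7129,0.7013)
θ=268°: P = B + -1.91·ex + -3.39·ey = (0.9726,-6.7371)
θ=349°: B = A + 3.00·(cos349°, sin349°) = (2.9449, -0.5724)
θ=349°: |BD| = 9.0732
θ=349°: circle(B,6.00) ∩ circle(D,8.00): a=2.9936, h=5.1998
θ=349°:   candidates: C₊=(5.6044,4.8059) cross=47.179; C₋=(6.2606,-5.5731) cross=-47.179
θ=349°:   branch + wants cross > 0 → take C=(5.6044,4.8059) (cross=47.179)
θ=349°: ex = (C−B)/|BC| = (0.4433,0.8964); ey = (-0.8964,0.4433)
θ=349°: P = B + -1.91·ex + -3.39·ey = (5.1370,-3.7872)

θ=75°: 0.52 -0.98
θ=239°: -2.02 -6.43
θ=268°: 0.97 -6.74
θ=349°: 5.14 -3.79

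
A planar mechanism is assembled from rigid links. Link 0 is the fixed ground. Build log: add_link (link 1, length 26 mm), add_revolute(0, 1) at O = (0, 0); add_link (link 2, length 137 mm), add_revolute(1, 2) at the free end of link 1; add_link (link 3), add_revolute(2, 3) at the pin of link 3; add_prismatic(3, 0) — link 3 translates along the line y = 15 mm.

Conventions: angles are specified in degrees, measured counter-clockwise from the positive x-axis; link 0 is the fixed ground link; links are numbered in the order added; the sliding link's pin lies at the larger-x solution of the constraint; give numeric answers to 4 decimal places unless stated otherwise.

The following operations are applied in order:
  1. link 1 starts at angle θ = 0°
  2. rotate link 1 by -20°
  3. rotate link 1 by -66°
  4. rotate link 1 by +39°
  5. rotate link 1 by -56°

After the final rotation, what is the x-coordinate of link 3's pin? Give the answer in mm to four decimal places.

geometry: r = 26 mm, L = 137 mm, e = 15 mm; θ starts at 0°
rotate link 1 by -20°: θ ← 0° -20° = -20°
rotate link 1 by -66°: θ ← -20° -66° = -86°
rotate link 1 by +39°: θ ← -86° +39° = -47°
rotate link 1 by -56°: θ ← -47° -56° = -103°
crank pin P = (r cos θ, r sin θ) = (-5.848727, -25.333622)
h = r sin θ − e = -25.333622 − 15 = -40.333622
x = r cos θ + √(L² − h²) = -5.848727 + 130.928221 = 125.079493

125.0795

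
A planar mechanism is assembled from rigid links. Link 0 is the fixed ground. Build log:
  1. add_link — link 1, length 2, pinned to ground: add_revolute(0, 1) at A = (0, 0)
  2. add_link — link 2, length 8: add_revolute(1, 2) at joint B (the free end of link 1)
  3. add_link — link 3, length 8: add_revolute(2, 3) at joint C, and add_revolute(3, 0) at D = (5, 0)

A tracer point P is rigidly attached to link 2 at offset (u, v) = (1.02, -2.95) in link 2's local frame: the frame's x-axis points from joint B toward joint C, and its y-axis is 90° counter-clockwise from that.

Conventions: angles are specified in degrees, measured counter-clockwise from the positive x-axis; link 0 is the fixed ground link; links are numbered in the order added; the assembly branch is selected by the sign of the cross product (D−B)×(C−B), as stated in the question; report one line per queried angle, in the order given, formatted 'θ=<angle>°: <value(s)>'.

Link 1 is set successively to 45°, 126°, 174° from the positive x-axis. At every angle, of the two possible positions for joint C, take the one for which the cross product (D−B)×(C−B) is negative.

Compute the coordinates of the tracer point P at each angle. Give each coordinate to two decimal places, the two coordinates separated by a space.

A=(0,0), D=(5.00,0)
θ=45°: B = A + 2.00·(cos45°, sin45°) = (1.4142, 1.4142)
θ=45°: |BD| = 3.8546
θ=45°: circle(B,8.00) ∩ circle(D,8.00): a=1.9273, h=7.7644
θ=45°:   candidates: C₊=(6.0558,7.9300) cross=29.928; C₋=(0.3584,-6.5158) cross=-29.928
θ=45°:   branch - wants cross < 0 → take C=(0.3584,-6.5158) (cross=-29.928)
θ=45°: ex = (C−B)/|BC| = (-0.1320,-0.9913); ey = (0.9913,-0.1320)
θ=45°: P = B + 1.02·ex + -2.95·ey = (-1.6446,0.7925)
θ=126°: B = A + 2.00·(cos126°, sin126°) = (-1.1756, 1.6180)
θ=126°: |BD| = 6.3840
θ=126°: circle(B,8.00) ∩ circle(D,8.00): a=3.1920, h=7.3356
θ=126°:   candidates: C₊=(3.7714,7.9051) cross=46.831; C₋=(0.0530,-6.2871) cross=-46.831
θ=126°:   branch - wants cross < 0 → take C=(0.0530,-6.2871) (cross=-46.831)
θ=126°: ex = (C−B)/|BC| = (0.1536,-0.9881); ey = (0.9881,0.1536)
θ=126°: P = B + 1.02·ex + -2.95·ey = (-3.9339,0.1571)
θ=174°: B = A + 2.00·(cos174°, sin174°) = (-1.9890, 0.2091)
θ=174°: |BD| = 6.9922
θ=174°: circle(B,8.00) ∩ circle(D,8.00): a=3.4961, h=7.1957
θ=174°:   candidates: C₊=(1.7206,7.2970) cross=50.313; C₋=(1.2903,-7.0879) cross=-50.313
θ=174°:   branch - wants cross < 0 → take C=(1.2903,-7.0879) (cross=-50.313)
θ=174°: ex = (C−B)/|BC| = (0.4099,-0.9121); ey = (0.9121,0.4099)
θ=174°: P = B + 1.02·ex + -2.95·ey = (-4.2617,-1.9306)

θ=45°: -1.64 0.79
θ=126°: -3.93 0.16
θ=174°: -4.26 -1.93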